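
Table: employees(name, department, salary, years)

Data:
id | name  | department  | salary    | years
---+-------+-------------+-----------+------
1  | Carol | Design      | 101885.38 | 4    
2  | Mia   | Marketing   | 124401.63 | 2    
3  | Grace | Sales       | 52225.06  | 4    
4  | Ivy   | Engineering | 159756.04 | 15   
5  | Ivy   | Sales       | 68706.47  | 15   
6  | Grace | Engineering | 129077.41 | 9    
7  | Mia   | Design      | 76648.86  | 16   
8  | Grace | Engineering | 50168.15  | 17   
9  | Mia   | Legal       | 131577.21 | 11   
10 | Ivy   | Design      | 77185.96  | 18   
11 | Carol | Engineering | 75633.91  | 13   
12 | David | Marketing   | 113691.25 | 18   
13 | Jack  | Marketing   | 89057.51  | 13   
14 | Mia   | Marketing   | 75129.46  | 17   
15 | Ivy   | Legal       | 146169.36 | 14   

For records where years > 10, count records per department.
SELECT department, COUNT(*)
FROM employees
WHERE years > 10
GROUP BY department

Note: WHERE filters rows before grouping.

Result:
  Design: 2
  Engineering: 3
  Legal: 2
  Marketing: 3
  Sales: 1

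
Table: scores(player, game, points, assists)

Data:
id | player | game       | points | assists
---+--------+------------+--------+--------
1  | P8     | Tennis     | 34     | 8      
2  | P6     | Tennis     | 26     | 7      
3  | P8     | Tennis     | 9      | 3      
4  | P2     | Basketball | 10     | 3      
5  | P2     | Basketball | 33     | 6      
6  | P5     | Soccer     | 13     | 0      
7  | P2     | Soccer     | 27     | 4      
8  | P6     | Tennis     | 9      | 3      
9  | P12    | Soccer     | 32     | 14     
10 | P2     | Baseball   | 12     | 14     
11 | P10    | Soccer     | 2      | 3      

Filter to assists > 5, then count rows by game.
SELECT game, COUNT(*)
FROM scores
WHERE assists > 5
GROUP BY game

Note: WHERE filters rows before grouping.

Result:
  Baseball: 1
  Basketball: 1
  Soccer: 1
  Tennis: 2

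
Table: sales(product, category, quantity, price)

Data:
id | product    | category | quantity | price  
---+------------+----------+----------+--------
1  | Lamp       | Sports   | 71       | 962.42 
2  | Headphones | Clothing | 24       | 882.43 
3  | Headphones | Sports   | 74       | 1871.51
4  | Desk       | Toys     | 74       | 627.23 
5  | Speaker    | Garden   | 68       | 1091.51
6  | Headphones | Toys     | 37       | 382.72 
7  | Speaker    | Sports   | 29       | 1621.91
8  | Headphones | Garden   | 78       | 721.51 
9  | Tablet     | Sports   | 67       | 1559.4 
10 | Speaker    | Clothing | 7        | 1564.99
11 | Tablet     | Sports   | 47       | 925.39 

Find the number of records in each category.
SELECT category, COUNT(*) as count
FROM sales
GROUP BY category

Result:
  Clothing: 2
  Garden: 2
  Sports: 5
  Toys: 2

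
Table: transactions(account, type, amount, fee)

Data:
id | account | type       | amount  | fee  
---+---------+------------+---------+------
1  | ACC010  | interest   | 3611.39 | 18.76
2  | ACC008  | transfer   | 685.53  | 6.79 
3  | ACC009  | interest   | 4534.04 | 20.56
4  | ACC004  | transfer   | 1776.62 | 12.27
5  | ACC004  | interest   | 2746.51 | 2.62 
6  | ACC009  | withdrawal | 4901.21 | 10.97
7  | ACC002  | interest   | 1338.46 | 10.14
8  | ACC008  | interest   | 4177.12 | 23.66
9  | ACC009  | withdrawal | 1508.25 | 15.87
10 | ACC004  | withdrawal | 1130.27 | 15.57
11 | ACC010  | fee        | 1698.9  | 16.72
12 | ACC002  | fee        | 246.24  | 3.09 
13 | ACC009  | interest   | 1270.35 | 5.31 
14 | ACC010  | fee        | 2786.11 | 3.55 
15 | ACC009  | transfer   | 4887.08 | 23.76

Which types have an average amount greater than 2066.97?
SELECT type, AVG(amount)
FROM transactions
GROUP BY type
HAVING AVG(amount) > 2066.97

Result:
  interest: avg=2946.31
  transfer: avg=2449.74
  withdrawal: avg=2513.24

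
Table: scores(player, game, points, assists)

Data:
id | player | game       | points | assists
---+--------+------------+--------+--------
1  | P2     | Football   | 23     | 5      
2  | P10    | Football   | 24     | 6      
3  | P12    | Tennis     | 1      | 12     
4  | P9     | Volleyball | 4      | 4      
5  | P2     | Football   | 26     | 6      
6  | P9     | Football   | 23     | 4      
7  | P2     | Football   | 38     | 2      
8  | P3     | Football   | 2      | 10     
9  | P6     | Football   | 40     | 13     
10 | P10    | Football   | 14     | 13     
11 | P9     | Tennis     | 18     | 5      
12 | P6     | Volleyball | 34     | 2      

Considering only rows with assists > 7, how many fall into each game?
SELECT game, COUNT(*)
FROM scores
WHERE assists > 7
GROUP BY game

Note: WHERE filters rows before grouping.

Result:
  Football: 3
  Tennis: 1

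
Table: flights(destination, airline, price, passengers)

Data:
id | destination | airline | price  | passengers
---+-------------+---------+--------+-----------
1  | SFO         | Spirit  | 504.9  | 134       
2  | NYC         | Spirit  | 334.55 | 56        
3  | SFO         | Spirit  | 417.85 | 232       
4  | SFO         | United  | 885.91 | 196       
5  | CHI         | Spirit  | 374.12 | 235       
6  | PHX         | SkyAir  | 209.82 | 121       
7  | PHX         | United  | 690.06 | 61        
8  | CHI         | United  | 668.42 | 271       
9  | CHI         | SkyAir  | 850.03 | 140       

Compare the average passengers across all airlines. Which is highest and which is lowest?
SELECT airline, AVG(passengers)
FROM flights
GROUP BY airline
ORDER BY AVG(passengers)

All groups:
  SkyAir: 130.50
  Spirit: 164.25
  United: 176.00

Highest: United (176.00)
Lowest: SkyAir (130.50)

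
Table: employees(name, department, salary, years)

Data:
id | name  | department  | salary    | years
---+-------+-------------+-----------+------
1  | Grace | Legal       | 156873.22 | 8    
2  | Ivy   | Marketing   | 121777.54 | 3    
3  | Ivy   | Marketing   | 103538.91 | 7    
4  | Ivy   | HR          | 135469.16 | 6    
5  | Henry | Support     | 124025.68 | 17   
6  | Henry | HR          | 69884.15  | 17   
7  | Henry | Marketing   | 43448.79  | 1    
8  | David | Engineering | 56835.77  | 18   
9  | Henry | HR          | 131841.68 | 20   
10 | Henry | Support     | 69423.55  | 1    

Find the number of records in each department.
SELECT department, COUNT(*) as count
FROM employees
GROUP BY department

Result:
  Engineering: 1
  HR: 3
  Legal: 1
  Marketing: 3
  Support: 2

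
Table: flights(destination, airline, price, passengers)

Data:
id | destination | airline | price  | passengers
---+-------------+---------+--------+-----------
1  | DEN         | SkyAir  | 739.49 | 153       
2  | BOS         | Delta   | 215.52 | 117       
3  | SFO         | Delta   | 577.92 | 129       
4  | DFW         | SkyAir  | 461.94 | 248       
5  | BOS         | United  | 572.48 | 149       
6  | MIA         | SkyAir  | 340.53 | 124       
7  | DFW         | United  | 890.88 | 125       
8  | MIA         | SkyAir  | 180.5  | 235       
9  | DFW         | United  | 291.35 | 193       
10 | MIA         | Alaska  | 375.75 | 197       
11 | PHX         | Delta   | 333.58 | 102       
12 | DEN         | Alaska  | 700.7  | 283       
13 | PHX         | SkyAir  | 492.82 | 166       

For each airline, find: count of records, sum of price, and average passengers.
SELECT airline,
       COUNT(*) as cnt,
       SUM(price) as total_price,
       AVG(passengers) as avg_passengers
FROM flights
GROUP BY airline

Result:
  Alaska: 2 records, 1076.45 total price, 240.00 avg passengers
  Delta: 3 records, 1127.02 total price, 116.00 avg passengers
  SkyAir: 5 records, 2215.28 total price, 185.20 avg passengers
  United: 3 records, 1754.71 total price, 155.67 avg passengers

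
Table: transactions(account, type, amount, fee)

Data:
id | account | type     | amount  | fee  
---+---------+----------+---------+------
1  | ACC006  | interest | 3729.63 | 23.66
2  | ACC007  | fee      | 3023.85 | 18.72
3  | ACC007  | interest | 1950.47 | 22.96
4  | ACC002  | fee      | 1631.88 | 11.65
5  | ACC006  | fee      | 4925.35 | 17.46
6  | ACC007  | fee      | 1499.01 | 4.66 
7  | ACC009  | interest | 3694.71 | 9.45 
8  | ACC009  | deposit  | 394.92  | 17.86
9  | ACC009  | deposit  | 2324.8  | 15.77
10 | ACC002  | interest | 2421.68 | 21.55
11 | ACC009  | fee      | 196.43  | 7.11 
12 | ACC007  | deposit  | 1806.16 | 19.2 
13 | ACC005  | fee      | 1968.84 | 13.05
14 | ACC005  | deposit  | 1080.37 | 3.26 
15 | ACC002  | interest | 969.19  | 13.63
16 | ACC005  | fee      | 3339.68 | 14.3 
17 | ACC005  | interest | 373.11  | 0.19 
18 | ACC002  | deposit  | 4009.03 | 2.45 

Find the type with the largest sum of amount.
SELECT type, SUM(amount) as val
FROM transactions
GROUP BY type
ORDER BY val DESC
LIMIT 1

Result: fee with sum(amount) = 16585.04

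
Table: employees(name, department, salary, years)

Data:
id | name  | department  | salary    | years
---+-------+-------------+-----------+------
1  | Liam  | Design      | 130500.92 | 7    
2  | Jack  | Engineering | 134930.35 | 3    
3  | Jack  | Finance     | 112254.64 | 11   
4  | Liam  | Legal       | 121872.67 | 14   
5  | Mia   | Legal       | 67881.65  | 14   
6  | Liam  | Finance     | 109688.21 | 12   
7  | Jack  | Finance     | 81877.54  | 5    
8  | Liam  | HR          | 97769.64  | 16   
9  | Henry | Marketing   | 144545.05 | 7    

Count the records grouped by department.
SELECT department, COUNT(*) as count
FROM employees
GROUP BY department

Result:
  Design: 1
  Engineering: 1
  Finance: 3
  HR: 1
  Legal: 2
  Marketing: 1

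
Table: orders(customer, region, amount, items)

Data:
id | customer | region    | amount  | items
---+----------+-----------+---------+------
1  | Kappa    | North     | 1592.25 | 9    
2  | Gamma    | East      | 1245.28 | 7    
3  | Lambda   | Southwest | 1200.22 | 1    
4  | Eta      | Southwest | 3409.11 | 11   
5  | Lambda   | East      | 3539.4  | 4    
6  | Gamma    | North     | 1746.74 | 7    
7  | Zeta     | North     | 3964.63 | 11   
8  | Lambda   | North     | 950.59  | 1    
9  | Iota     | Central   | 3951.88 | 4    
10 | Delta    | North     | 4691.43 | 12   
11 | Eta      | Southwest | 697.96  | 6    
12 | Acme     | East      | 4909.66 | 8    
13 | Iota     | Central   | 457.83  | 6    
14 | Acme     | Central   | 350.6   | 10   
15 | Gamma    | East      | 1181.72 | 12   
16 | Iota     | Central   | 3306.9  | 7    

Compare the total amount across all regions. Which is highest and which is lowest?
SELECT region, SUM(amount)
FROM orders
GROUP BY region
ORDER BY SUM(amount)

All groups:
  Southwest: 5307.29
  Central: 8067.21
  East: 10876.06
  North: 12945.64

Highest: North (12945.64)
Lowest: Southwest (5307.29)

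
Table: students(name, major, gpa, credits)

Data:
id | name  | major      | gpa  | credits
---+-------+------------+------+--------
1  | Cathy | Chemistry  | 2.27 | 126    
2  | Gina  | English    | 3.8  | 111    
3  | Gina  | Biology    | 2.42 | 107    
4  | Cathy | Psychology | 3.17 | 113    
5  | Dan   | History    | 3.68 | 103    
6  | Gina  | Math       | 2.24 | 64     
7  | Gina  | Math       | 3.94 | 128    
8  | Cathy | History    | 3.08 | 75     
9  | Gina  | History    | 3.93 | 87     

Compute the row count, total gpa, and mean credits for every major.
SELECT major,
       COUNT(*) as cnt,
       SUM(gpa) as total_gpa,
       AVG(credits) as avg_credits
FROM students
GROUP BY major

Result:
  Biology: 1 records, 2.42 total gpa, 107.00 avg credits
  Chemistry: 1 records, 2.27 total gpa, 126.00 avg credits
  English: 1 records, 3.80 total gpa, 111.00 avg credits
  History: 3 records, 10.69 total gpa, 88.33 avg credits
  Math: 2 records, 6.18 total gpa, 96.00 avg credits
  Psychology: 1 records, 3.17 total gpa, 113.00 avg credits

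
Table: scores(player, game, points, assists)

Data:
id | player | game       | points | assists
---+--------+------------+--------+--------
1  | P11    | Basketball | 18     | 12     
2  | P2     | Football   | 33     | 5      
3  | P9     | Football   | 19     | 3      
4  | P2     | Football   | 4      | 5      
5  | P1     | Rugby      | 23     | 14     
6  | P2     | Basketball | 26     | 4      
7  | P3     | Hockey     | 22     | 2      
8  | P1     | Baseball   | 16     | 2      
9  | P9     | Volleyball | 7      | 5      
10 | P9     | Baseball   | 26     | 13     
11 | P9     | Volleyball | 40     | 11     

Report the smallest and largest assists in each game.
SELECT game, MIN(assists), MAX(assists)
FROM scores
GROUP BY game

Result:
  Baseball: min=2, max=13
  Basketball: min=4, max=12
  Football: min=3, max=5
  Hockey: min=2, max=2
  Rugby: min=14, max=14
  Volleyball: min=5, max=11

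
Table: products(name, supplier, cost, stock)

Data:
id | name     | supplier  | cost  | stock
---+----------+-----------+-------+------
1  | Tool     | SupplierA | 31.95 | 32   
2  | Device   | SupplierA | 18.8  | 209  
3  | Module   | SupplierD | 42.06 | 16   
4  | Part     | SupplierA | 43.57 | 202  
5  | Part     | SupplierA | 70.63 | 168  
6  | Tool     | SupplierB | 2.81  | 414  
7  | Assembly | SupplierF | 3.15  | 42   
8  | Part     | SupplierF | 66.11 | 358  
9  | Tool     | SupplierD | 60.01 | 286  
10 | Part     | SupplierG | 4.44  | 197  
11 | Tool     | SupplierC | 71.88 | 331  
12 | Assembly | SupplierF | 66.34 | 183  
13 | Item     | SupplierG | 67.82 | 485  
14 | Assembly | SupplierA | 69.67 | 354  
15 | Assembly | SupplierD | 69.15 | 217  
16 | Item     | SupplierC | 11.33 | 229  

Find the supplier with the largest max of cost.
SELECT supplier, MAX(cost) as val
FROM products
GROUP BY supplier
ORDER BY val DESC
LIMIT 1

Result: SupplierC with max(cost) = 71.88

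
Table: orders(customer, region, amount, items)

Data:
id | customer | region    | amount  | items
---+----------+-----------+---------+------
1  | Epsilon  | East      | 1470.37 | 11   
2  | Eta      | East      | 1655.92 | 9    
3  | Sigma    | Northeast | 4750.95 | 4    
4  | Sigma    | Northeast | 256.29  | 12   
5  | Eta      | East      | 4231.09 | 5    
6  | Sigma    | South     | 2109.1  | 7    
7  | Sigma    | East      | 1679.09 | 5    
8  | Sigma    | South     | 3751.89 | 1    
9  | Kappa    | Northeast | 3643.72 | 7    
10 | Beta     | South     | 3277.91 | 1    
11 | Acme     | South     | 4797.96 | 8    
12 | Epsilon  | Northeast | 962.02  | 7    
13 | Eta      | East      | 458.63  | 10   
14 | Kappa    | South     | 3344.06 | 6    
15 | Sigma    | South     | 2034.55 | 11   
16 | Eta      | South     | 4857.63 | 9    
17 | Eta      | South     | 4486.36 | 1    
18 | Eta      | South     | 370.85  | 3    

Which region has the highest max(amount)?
SELECT region, MAX(amount) as val
FROM orders
GROUP BY region
ORDER BY val DESC
LIMIT 1

Result: South with max(amount) = 4857.63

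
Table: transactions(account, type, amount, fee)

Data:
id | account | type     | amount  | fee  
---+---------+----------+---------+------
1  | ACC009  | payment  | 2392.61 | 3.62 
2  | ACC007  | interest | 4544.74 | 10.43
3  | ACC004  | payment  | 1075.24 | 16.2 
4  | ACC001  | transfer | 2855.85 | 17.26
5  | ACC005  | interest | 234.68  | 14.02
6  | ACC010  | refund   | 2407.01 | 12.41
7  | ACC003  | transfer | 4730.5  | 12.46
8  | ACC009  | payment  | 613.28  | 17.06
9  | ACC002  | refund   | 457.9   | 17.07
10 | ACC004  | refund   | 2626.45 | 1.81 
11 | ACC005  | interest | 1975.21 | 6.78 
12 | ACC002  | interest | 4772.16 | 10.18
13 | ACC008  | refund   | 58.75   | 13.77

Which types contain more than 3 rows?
SELECT type, COUNT(*) as cnt
FROM transactions
GROUP BY type
HAVING COUNT(*) > 3

Result:
  interest: 4
  refund: 4

Note: HAVING filters groups after aggregation, WHERE filters rows before.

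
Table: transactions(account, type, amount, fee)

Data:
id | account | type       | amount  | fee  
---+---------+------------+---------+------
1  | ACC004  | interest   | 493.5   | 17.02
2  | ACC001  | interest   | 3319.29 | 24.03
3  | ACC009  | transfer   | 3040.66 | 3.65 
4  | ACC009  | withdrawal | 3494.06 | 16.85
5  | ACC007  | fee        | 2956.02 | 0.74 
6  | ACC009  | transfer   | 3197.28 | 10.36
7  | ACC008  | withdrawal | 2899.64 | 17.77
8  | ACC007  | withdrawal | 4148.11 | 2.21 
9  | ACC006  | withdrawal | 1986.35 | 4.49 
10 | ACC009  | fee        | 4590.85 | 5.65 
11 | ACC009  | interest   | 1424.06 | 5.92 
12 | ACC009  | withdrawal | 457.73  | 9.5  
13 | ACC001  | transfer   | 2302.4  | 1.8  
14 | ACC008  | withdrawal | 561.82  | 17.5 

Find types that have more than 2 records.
SELECT type, COUNT(*) as cnt
FROM transactions
GROUP BY type
HAVING COUNT(*) > 2

Result:
  interest: 3
  transfer: 3
  withdrawal: 6

Note: HAVING filters groups after aggregation, WHERE filters rows before.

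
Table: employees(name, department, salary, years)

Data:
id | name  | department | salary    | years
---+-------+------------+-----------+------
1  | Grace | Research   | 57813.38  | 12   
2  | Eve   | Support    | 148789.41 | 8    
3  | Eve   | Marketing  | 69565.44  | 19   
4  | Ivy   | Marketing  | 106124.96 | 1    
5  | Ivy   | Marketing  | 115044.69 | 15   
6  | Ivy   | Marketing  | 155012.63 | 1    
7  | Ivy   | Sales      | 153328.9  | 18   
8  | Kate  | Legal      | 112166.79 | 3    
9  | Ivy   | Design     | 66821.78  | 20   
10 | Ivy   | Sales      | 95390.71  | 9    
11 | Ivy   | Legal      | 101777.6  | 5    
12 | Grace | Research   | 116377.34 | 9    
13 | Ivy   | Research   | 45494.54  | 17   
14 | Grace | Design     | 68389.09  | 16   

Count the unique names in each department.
SELECT department, COUNT(DISTINCT name)
FROM employees
GROUP BY department

Result:
  Design: 2 distinct
  Legal: 2 distinct
  Marketing: 2 distinct
  Research: 2 distinct
  Sales: 1 distinct
  Support: 1 distinct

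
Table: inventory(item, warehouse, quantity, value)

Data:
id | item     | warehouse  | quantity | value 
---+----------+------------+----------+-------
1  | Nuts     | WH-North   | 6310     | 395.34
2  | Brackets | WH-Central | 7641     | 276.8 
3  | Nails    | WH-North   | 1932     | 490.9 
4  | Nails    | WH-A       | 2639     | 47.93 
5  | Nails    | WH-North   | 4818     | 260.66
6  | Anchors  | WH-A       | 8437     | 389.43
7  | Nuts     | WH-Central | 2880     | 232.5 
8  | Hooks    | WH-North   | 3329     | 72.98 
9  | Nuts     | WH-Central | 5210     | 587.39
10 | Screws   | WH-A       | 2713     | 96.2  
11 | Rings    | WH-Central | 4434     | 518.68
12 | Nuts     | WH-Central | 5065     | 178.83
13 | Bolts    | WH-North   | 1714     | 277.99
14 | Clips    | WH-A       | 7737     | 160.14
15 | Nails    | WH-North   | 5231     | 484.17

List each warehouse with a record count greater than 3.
SELECT warehouse, COUNT(*) as cnt
FROM inventory
GROUP BY warehouse
HAVING COUNT(*) > 3

Result:
  WH-A: 4
  WH-Central: 5
  WH-North: 6

Note: HAVING filters groups after aggregation, WHERE filters rows before.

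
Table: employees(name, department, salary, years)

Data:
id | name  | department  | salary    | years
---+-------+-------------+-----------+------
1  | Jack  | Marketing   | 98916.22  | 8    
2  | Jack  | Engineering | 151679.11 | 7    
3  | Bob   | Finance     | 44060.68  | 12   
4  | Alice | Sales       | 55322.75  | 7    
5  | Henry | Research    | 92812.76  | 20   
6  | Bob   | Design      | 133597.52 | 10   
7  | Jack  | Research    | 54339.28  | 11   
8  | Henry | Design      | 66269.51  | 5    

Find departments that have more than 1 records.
SELECT department, COUNT(*) as cnt
FROM employees
GROUP BY department
HAVING COUNT(*) > 1

Result:
  Design: 2
  Research: 2

Note: HAVING filters groups after aggregation, WHERE filters rows before.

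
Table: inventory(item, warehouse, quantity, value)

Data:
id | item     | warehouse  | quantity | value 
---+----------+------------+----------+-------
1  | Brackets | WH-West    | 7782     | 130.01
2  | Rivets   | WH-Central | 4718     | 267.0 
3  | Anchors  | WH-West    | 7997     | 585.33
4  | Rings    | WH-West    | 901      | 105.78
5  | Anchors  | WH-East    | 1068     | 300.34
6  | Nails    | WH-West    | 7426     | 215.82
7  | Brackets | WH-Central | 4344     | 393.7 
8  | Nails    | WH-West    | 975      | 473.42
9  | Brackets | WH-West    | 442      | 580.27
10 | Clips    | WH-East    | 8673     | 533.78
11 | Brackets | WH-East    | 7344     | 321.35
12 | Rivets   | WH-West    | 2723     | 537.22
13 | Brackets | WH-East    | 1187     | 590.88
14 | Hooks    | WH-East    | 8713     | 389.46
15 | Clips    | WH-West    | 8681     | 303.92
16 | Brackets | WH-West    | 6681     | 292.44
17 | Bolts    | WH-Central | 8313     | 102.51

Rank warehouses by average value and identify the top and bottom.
SELECT warehouse, AVG(value)
FROM inventory
GROUP BY warehouse
ORDER BY AVG(value)

All groups:
  WH-Central: 254.40
  WH-West: 358.25
  WH-East: 427.16

Highest: WH-East (427.16)
Lowest: WH-Central (254.40)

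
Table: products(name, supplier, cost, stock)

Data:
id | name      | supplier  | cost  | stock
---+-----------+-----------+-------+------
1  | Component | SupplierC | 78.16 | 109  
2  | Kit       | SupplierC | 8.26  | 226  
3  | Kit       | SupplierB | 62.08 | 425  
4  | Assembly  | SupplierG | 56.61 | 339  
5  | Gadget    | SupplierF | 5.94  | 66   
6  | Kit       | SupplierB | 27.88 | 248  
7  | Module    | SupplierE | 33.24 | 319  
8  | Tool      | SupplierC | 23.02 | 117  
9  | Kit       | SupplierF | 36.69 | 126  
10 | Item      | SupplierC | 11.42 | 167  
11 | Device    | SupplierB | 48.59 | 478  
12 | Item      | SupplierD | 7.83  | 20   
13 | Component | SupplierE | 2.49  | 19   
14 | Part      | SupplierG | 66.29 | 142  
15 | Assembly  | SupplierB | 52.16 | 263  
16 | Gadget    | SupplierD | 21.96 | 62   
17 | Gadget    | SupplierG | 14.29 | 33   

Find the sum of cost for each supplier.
SELECT supplier, SUM(cost) as result
FROM products
GROUP BY supplier

Result:
  SupplierB: 190.71
  SupplierC: 120.86
  SupplierD: 29.79
  SupplierE: 35.73
  SupplierF: 42.63
  SupplierG: 137.19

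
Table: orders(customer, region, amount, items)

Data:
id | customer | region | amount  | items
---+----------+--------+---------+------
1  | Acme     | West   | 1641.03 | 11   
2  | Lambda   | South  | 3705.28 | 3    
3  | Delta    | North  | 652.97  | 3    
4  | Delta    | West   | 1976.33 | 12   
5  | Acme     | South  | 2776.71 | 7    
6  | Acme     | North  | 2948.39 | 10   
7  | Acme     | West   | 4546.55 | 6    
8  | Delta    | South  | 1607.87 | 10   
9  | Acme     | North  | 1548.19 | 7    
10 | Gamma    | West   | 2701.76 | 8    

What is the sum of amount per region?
SELECT region, SUM(amount) as result
FROM orders
GROUP BY region

Result:
  North: 5149.55
  South: 8089.86
  West: 10865.67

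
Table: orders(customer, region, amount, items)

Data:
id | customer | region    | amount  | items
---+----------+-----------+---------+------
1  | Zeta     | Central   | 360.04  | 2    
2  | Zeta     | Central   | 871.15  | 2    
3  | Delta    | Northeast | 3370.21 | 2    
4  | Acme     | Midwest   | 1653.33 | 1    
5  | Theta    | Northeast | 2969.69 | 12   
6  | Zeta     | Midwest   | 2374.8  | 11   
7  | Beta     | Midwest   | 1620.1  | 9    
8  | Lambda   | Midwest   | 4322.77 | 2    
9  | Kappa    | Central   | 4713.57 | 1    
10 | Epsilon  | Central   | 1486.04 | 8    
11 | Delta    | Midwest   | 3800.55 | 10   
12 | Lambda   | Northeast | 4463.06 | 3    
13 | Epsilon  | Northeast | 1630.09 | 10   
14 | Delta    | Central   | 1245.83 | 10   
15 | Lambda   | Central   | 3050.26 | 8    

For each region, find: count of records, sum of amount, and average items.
SELECT region,
       COUNT(*) as cnt,
       SUM(amount) as total_amount,
       AVG(items) as avg_items
FROM orders
GROUP BY region

Result:
  Central: 6 records, 11726.89 total amount, 5.17 avg items
  Midwest: 5 records, 13771.55 total amount, 6.60 avg items
  Northeast: 4 records, 12433.05 total amount, 6.75 avg items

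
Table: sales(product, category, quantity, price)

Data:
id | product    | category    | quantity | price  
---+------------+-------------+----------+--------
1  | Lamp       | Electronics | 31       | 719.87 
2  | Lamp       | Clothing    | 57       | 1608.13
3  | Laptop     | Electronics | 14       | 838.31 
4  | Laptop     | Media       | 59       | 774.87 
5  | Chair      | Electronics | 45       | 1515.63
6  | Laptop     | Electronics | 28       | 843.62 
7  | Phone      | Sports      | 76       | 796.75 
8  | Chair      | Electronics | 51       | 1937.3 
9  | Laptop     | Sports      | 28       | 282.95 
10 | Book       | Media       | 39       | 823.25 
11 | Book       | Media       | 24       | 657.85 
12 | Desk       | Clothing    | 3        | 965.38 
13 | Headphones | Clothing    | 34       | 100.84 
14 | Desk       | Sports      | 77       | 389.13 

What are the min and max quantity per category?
SELECT category, MIN(quantity), MAX(quantity)
FROM sales
GROUP BY category

Result:
  Clothing: min=3, max=57
  Electronics: min=14, max=51
  Media: min=24, max=59
  Sports: min=28, max=77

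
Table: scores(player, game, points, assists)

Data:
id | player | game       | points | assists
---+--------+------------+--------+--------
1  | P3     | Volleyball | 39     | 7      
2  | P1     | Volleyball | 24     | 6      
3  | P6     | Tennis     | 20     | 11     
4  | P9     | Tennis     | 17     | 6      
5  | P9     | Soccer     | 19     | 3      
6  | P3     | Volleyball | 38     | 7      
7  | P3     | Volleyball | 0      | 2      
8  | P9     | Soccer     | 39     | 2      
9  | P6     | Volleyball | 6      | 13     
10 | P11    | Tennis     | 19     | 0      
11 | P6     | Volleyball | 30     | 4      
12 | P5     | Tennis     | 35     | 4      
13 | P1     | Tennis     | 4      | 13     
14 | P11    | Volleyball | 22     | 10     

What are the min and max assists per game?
SELECT game, MIN(assists), MAX(assists)
FROM scores
GROUP BY game

Result:
  Soccer: min=2, max=3
  Tennis: min=0, max=13
  Volleyball: min=2, max=13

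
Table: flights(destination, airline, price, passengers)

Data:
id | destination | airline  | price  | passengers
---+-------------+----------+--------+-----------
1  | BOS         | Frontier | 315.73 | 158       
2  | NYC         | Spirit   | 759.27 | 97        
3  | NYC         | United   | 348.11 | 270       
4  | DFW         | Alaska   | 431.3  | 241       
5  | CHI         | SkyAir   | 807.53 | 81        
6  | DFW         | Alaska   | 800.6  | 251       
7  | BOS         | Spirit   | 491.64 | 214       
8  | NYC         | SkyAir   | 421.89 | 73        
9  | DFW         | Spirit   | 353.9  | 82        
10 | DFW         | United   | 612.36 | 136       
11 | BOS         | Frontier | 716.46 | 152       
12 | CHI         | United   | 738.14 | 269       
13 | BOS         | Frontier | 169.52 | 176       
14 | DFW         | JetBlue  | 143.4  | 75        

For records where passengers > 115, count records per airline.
SELECT airline, COUNT(*)
FROM flights
WHERE passengers > 115
GROUP BY airline

Note: WHERE filters rows before grouping.

Result:
  Alaska: 2
  Frontier: 3
  Spirit: 1
  United: 3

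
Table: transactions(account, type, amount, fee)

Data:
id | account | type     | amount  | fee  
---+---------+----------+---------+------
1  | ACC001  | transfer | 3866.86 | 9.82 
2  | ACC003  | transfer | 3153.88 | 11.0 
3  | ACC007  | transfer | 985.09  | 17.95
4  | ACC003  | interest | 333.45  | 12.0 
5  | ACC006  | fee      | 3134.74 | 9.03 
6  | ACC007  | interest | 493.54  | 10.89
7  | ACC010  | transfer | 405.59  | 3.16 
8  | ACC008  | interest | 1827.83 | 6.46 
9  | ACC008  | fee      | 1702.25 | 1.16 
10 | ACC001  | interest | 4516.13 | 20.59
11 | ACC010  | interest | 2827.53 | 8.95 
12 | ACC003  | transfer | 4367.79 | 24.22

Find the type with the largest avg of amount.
SELECT type, AVG(amount) as val
FROM transactions
GROUP BY type
ORDER BY val DESC
LIMIT 1

Result: transfer with avg(amount) = 2555.84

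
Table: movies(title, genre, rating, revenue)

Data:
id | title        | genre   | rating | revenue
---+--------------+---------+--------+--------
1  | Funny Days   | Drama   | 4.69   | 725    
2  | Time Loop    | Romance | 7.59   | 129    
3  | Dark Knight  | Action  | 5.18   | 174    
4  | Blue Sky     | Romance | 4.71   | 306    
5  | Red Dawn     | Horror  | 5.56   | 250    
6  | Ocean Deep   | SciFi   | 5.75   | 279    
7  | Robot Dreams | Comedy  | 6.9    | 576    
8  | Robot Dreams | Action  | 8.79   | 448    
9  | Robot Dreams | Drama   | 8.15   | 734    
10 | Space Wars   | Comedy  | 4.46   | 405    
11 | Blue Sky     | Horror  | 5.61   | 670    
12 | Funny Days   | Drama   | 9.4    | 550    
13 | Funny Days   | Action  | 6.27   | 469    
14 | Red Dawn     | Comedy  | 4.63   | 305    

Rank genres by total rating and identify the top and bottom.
SELECT genre, SUM(rating)
FROM movies
GROUP BY genre
ORDER BY SUM(rating)

All groups:
  SciFi: 5.75
  Horror: 11.17
  Romance: 12.30
  Comedy: 15.99
  Action: 20.24
  Drama: 22.24

Highest: Drama (22.24)
Lowest: SciFi (5.75)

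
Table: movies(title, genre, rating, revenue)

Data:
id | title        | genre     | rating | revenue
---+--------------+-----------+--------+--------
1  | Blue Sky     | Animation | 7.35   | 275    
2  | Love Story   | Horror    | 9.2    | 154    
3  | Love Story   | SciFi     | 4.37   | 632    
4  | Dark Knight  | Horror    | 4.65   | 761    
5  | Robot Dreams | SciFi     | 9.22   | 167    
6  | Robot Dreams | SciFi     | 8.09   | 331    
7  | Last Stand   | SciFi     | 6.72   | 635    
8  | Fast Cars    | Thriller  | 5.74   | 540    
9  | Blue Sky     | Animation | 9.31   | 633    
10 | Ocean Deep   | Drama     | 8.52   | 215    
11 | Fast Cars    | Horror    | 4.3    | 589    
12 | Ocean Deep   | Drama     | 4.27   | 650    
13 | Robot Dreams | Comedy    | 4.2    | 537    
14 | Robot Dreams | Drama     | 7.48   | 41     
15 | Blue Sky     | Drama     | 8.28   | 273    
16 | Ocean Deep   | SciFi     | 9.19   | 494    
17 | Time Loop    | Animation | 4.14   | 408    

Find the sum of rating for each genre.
SELECT genre, SUM(rating) as result
FROM movies
GROUP BY genre

Result:
  Animation: 20.80
  Comedy: 4.20
  Drama: 28.55
  Horror: 18.15
  SciFi: 37.59
  Thriller: 5.74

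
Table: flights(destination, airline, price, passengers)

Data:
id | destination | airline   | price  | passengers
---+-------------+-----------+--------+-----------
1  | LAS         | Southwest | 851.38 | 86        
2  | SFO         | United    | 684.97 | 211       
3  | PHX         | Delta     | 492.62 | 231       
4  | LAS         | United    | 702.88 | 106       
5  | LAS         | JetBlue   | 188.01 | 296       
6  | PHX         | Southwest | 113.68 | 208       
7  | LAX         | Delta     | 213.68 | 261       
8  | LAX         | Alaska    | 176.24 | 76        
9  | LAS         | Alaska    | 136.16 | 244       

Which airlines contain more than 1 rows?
SELECT airline, COUNT(*) as cnt
FROM flights
GROUP BY airline
HAVING COUNT(*) > 1

Result:
  Alaska: 2
  Delta: 2
  Southwest: 2
  United: 2

Note: HAVING filters groups after aggregation, WHERE filters rows before.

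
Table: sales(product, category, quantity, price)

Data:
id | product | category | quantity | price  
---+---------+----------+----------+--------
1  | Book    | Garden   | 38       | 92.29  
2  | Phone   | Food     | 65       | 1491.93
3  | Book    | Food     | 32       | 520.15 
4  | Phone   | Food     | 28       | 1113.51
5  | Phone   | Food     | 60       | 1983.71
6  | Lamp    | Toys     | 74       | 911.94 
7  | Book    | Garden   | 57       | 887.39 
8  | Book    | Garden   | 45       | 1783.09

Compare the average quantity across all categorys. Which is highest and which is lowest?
SELECT category, AVG(quantity)
FROM sales
GROUP BY category
ORDER BY AVG(quantity)

All groups:
  Food: 46.25
  Garden: 46.67
  Toys: 74.00

Highest: Toys (74.00)
Lowest: Food (46.25)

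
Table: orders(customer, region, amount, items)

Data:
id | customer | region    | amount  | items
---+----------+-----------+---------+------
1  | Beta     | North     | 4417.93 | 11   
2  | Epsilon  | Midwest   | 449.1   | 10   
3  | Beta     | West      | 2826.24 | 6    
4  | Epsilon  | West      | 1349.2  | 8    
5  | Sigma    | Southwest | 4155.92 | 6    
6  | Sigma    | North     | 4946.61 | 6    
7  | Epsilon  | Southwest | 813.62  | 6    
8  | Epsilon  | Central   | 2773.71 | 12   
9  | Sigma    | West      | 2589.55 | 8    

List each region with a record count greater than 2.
SELECT region, COUNT(*) as cnt
FROM orders
GROUP BY region
HAVING COUNT(*) > 2

Result:
  West: 3

Note: HAVING filters groups after aggregation, WHERE filters rows before.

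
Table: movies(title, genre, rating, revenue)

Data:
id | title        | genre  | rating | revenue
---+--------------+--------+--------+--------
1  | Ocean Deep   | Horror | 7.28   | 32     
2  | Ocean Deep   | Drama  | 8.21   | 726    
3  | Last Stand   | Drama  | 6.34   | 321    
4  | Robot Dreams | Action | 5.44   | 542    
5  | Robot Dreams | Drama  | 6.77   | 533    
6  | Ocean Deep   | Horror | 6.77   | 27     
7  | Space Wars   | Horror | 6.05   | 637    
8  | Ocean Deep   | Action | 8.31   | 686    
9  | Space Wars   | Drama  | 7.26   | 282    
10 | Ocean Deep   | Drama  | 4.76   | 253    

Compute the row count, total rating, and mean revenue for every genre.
SELECT genre,
       COUNT(*) as cnt,
       SUM(rating) as total_rating,
       AVG(revenue) as avg_revenue
FROM movies
GROUP BY genre

Result:
  Action: 2 records, 13.75 total rating, 614.00 avg revenue
  Drama: 5 records, 33.34 total rating, 423.00 avg revenue
  Horror: 3 records, 20.10 total rating, 232.00 avg revenue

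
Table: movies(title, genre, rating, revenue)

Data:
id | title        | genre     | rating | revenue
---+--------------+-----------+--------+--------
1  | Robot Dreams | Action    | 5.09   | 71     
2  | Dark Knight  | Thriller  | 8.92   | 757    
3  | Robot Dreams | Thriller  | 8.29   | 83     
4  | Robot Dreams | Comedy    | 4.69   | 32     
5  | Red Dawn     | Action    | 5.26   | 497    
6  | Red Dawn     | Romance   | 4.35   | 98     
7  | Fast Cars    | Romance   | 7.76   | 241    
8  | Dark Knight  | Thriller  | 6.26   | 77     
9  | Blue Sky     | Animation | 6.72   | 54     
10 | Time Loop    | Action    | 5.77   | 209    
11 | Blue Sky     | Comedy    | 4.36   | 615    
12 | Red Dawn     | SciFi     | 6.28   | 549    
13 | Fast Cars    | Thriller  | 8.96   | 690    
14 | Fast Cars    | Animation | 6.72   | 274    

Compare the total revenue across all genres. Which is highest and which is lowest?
SELECT genre, SUM(revenue)
FROM movies
GROUP BY genre
ORDER BY SUM(revenue)

All groups:
  Animation: 328
  Romance: 339
  SciFi: 549
  Comedy: 647
  Action: 777
  Thriller: 1607

Highest: Thriller (1607)
Lowest: Animation (328)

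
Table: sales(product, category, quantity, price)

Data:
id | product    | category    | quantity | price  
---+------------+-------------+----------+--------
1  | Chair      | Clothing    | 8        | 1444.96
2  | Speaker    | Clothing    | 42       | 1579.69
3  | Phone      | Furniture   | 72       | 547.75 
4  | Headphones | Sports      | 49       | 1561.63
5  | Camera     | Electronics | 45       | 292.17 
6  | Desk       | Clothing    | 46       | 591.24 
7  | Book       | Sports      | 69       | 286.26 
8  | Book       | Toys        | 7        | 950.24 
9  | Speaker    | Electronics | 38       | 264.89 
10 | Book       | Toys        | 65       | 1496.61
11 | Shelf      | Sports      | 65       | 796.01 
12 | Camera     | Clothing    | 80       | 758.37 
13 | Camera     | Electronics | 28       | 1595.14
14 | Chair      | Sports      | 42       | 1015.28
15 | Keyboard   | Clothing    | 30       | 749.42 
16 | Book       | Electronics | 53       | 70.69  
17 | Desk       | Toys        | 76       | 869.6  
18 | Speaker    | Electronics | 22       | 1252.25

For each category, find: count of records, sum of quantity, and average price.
SELECT category,
       COUNT(*) as cnt,
       SUM(quantity) as total_quantity,
       AVG(price) as avg_price
FROM sales
GROUP BY category

Result:
  Clothing: 5 records, 206 total quantity, 1024.74 avg price
  Electronics: 5 records, 186 total quantity, 695.03 avg price
  Furniture: 1 records, 72 total quantity, 547.75 avg price
  Sports: 4 records, 225 total quantity, 914.80 avg price
  Toys: 3 records, 148 total quantity, 1105.48 avg price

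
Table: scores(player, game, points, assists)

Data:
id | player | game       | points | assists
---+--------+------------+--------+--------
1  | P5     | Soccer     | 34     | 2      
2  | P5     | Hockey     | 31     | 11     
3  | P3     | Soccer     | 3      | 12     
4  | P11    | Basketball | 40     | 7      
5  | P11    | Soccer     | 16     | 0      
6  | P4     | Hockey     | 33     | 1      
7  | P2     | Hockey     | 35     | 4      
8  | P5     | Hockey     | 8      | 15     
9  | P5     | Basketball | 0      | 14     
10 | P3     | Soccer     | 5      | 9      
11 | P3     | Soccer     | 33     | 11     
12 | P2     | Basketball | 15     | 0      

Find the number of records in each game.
SELECT game, COUNT(*) as count
FROM scores
GROUP BY game

Result:
  Basketball: 3
  Hockey: 4
  Soccer: 5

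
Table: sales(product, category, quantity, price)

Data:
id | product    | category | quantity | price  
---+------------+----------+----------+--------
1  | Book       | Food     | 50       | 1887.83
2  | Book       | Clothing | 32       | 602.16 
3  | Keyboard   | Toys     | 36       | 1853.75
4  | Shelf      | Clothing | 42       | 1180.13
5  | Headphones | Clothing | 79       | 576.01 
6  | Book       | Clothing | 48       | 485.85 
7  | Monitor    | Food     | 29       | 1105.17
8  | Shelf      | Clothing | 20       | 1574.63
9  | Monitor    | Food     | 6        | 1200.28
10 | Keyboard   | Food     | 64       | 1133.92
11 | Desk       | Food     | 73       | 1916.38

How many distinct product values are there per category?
SELECT category, COUNT(DISTINCT product)
FROM sales
GROUP BY category

Result:
  Clothing: 3 distinct
  Food: 4 distinct
  Toys: 1 distinct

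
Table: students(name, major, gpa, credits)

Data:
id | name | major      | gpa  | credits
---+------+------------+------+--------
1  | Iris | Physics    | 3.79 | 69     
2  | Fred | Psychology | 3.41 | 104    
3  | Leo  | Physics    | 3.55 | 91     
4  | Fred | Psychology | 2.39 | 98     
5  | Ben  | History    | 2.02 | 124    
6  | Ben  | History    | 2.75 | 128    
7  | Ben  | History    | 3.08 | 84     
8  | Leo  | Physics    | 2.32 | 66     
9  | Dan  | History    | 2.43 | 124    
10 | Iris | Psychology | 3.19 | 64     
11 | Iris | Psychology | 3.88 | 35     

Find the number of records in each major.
SELECT major, COUNT(*) as count
FROM students
GROUP BY major

Result:
  History: 4
  Physics: 3
  Psychology: 4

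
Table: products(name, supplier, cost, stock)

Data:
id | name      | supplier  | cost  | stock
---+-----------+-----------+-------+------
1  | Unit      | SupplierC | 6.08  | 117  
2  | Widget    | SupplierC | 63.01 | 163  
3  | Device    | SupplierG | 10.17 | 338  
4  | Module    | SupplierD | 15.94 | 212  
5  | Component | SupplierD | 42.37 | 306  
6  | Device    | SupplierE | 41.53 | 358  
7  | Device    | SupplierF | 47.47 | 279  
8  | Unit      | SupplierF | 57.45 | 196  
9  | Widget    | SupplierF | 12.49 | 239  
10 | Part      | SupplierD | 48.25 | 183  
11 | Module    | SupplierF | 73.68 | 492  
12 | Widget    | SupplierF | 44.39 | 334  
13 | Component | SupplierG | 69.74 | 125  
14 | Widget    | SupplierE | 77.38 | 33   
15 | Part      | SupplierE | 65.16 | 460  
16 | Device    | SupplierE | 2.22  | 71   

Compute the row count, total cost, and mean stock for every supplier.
SELECT supplier,
       COUNT(*) as cnt,
       SUM(cost) as total_cost,
       AVG(stock) as avg_stock
FROM products
GROUP BY supplier

Result:
  SupplierC: 2 records, 69.09 total cost, 140.00 avg stock
  SupplierD: 3 records, 106.56 total cost, 233.67 avg stock
  SupplierE: 4 records, 186.29 total cost, 230.50 avg stock
  SupplierF: 5 records, 235.48 total cost, 308.00 avg stock
  SupplierG: 2 records, 79.91 total cost, 231.50 avg stock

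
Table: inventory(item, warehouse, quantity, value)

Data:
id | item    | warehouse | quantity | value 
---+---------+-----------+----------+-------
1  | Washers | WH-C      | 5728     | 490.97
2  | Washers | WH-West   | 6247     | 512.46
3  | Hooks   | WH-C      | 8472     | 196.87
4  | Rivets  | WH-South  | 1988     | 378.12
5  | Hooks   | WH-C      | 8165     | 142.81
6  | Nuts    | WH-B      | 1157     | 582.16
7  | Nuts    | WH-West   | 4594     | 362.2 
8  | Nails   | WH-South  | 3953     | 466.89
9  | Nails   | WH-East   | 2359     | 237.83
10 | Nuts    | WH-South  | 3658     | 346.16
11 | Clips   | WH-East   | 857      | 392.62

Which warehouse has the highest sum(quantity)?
SELECT warehouse, SUM(quantity) as val
FROM inventory
GROUP BY warehouse
ORDER BY val DESC
LIMIT 1

Result: WH-C with sum(quantity) = 22365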